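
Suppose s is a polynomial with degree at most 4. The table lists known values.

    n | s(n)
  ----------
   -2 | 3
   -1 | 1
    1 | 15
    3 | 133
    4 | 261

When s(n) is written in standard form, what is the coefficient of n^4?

0

Write s(n) = an^4 + bn³ + cn² + dn + e; the 5 given values yield a linear system in the 5 coefficients.
Solving, the leading coefficient vanishes, and s(n) = 2n³ + 7n² + 5n + 1.
The coefficient of n^4 is 0.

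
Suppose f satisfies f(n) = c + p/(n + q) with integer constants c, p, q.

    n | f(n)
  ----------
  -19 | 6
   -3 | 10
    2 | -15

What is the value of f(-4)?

(f(n) − c)(n + q) = p for each data point; the three points give a linear system in c and q, then p follows.
Solving: c = 5, q = -1, p = -20, so f(n) = 5 − 20/(n − 1).
Then f(-4) = 5 − 20/(-5) = 9.

9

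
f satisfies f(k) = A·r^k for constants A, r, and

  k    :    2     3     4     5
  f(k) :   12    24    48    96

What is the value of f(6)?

192

Consecutive ratio: 24/12 = 2, and 48/24 = 2, so r = 2.
Then A·2^2 = 12 gives A = 3, and f(k) = 3·2^k.
f(6) = 3·2^6 = 192.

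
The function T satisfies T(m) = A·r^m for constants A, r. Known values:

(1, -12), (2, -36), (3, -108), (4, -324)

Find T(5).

Consecutive ratio: -36/(-12) = 3, and -108/(-36) = 3, so r = 3.
Then A·3^1 = -12 gives A = -4, and T(m) = -4·3^m.
T(5) = -4·3^5 = -972.

-972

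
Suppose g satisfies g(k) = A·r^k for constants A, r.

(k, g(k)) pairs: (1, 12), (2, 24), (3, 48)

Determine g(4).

Consecutive ratio: 24/12 = 2, and 48/24 = 2, so r = 2.
Then A·2^1 = 12 gives A = 6, and g(k) = 6·2^k.
g(4) = 6·2^4 = 96.

96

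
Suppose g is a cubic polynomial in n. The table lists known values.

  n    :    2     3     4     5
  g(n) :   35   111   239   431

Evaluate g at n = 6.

699

Write g(n) = an³ + bn² + cn + d; the 4 given values yield a linear system in the 4 coefficients.
Solving, g(n) = 2n³ + 8n² - 2n - 9.
Then g(6) = 699.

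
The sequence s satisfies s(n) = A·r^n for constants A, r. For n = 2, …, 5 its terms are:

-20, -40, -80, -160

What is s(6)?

Consecutive ratio: -40/(-20) = 2, and -80/(-40) = 2, so r = 2.
Then A·2^2 = -20 gives A = -5, and s(n) = -5·2^n.
s(6) = -5·2^6 = -320.

-320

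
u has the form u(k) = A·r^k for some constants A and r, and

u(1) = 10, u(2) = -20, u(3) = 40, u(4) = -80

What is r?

-2

Consecutive ratio: -20/10 = -2, and 40/(-20) = -2, so r = -2.
Then A·(-2)^1 = 10 gives A = -5, and u(k) = -5·(-2)^k.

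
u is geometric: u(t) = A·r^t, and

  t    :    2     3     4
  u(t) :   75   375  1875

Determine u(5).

9375

Consecutive ratio: 375/75 = 5, and 1875/375 = 5, so r = 5.
Then A·5^2 = 75 gives A = 3, and u(t) = 3·5^t.
u(5) = 3·5^5 = 9375.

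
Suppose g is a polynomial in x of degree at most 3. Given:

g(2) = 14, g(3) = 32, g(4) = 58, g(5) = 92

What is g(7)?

First differences: 18, 26, 34. Second differences: 8, 8.
Level-2 differences are constant, so g has degree 2.
Fitting a degree-2 polynomial gives g(x) = 4x² - 2x + 2.
Then g(7) = 184.

184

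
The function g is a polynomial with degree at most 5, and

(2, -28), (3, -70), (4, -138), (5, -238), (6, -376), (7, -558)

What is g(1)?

First differences: -42, -68, -100, -138, -182. Second differences: -26, -32, -38, -44. Third differences: -6, -6, -6.
Level-3 differences are constant, so g has degree 3.
Fitting a degree-3 polynomial gives g(t) = -t³ - 4t² - 3t + 2.
Then g(1) = -6.

-6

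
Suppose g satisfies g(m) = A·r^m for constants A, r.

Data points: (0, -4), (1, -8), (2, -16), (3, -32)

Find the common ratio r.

2

Consecutive ratio: -8/(-4) = 2, and -16/(-8) = 2, so r = 2.
Then A·2^0 = -4 gives A = -4, and g(m) = -4·2^m.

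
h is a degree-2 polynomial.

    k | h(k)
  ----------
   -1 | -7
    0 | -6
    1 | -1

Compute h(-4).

Write h(k) = ak² + bk + c; the 3 given values yield a linear system in the 3 coefficients.
Solving, h(k) = 2k² + 3k - 6.
Then h(-4) = 14.

14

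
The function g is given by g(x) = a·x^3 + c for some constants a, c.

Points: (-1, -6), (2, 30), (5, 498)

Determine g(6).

862

From g(-1) = -6 and g(2) = 30: -1a + c = -6 and 8a + c = 30.
Subtracting: 9a = 36, so a = 4; then c = -6 − 4·(-1) = -2.
So g(x) = 4x³ − 2, and g(6) = 862.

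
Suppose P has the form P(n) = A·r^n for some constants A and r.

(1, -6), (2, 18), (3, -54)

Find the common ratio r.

Consecutive ratio: 18/(-6) = -3, and -54/18 = -3, so r = -3.
Then A·(-3)^1 = -6 gives A = 2, and P(n) = 2·(-3)^n.

-3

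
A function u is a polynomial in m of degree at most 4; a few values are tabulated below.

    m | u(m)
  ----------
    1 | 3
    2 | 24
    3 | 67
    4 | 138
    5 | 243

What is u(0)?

-2

Write u(m) = am^4 + bm³ + cm² + dm + e; the 5 given values yield a linear system in the 5 coefficients.
Solving, the leading coefficient vanishes, and u(m) = m³ + 5m² - m - 2.
The constant term is u(0) = -2.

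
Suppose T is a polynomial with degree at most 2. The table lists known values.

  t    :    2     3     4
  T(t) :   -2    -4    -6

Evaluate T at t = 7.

First differences: -2, -2.
Level-1 differences are constant, so T has degree 1.
Fitting a degree-1 polynomial gives T(t) = -2t + 2.
Then T(7) = -12.

-12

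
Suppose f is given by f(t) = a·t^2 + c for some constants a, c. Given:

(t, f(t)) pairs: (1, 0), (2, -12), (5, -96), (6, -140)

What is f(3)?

-32

From f(1) = 0 and f(2) = -12: 1a + c = 0 and 4a + c = -12.
Subtracting: 3a = -12, so a = -4; then c = 0 − (-4)·1 = 4.
So f(t) = -4t² + 4, and f(3) = -32.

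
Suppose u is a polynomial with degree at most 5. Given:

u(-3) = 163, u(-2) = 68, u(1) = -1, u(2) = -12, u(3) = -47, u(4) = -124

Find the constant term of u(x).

4

Write u(x) = ax^5 + bx^4 + cx³ + dx² + ex + p; the 6 given values yield a linear system in the 6 coefficients.
Solving, the top 2 coefficients vanish, and u(x) = -3x³ + 6x² - 8x + 4.
The constant term is u(0) = 4.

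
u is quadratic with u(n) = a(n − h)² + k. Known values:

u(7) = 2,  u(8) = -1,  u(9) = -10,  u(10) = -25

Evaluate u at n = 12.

First differences -3, -9, -15; second difference -6 = 2a, so a = -3.
Expanding, the n-coefficient is −2ah = 6h; matching it to the data gives h = 7, and then k = 2.
So u(n) = -3(n − 7)² + 2.
u(12) = -3·5² + 2 = -73.

-73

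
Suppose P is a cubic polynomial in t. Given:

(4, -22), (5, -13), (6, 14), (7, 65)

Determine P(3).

-19

Write P(t) = at³ + bt² + ct + d; the 4 given values yield a linear system in the 4 coefficients.
Solving, P(t) = t³ - 6t² + 2t + 2.
Then P(3) = -19.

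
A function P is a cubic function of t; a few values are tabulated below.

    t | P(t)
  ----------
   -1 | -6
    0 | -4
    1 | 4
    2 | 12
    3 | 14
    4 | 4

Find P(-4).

Write P(t) = at³ + bt² + ct + d; the 6 given values yield a linear system in the 4 coefficients.
Solving, P(t) = -t³ + 3t² + 6t - 4.
Then P(-4) = 84.

84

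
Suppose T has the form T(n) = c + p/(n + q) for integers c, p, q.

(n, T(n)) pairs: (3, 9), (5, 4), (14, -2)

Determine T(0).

54

(T(n) − c)(n + q) = p for each data point; the three points give a linear system in c and q, then p follows.
Solving: c = -6, q = 1, p = 60, so T(n) = -6 + 60/(n + 1).
Then T(0) = -6 + 60/1 = 54.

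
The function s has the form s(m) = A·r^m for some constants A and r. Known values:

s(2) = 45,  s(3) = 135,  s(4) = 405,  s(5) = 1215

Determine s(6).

3645

Consecutive ratio: 135/45 = 3, and 405/135 = 3, so r = 3.
Then A·3^2 = 45 gives A = 5, and s(m) = 5·3^m.
s(6) = 5·3^6 = 3645.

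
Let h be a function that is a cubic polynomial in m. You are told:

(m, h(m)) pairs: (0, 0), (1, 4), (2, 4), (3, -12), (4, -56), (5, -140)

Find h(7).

-476

First differences: 4, 0, -16, -44, -84. Second differences: -4, -16, -28, -40. Third differences: -12, -12, -12.
Level-3 differences are constant, so h has degree 3.
Fitting a degree-3 polynomial gives h(m) = -2m³ + 4m² + 2m.
Then h(7) = -476.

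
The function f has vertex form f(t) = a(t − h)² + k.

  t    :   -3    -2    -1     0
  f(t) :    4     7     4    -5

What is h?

First differences 3, -3, -9; second difference -6 = 2a, so a = -3.
Expanding, the t-coefficient is −2ah = 6h; matching it to the data gives h = -2, and then k = 7.
So f(t) = -3(t + 2)² + 7.
Hence h = -2.

-2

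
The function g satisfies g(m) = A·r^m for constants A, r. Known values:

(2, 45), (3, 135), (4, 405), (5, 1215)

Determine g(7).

10935

Consecutive ratio: 135/45 = 3, and 405/135 = 3, so r = 3.
Then A·3^2 = 45 gives A = 5, and g(m) = 5·3^m.
g(7) = 5·3^7 = 10935.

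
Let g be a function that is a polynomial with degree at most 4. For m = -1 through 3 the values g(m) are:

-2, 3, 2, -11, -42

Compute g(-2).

Write g(m) = am^4 + bm³ + cm² + dm + e; the 5 given values yield a linear system in the 5 coefficients.
Solving, the leading coefficient vanishes, and g(m) = -m³ - 3m² + 3m + 3.
Then g(-2) = -7.

-7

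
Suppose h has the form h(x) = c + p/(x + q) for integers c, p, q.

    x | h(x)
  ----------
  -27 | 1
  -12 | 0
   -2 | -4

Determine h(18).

4

(h(x) − c)(x + q) = p for each data point; the three points give a linear system in c and q, then p follows.
Solving: c = 2, q = -3, p = 30, so h(x) = 2 + 30/(x − 3).
Then h(18) = 2 + 30/15 = 4.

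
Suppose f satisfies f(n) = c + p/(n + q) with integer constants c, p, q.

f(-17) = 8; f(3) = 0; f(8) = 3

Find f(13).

4

(f(n) − c)(n + q) = p for each data point; the three points give a linear system in c and q, then p follows.
Solving: c = 6, q = 2, p = -30, so f(n) = 6 − 30/(n + 2).
Then f(13) = 6 − 30/15 = 4.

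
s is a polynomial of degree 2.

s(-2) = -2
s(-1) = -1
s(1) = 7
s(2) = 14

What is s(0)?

2

Write s(x) = ax² + bx + c; the 4 given values yield a linear system in the 3 coefficients.
Solving, s(x) = x² + 4x + 2.
The constant term is s(0) = 2.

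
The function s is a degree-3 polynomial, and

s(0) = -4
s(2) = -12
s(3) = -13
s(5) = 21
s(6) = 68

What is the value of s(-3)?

Write s(m) = am³ + bm² + cm + d; the 5 given values yield a linear system in the 4 coefficients.
Solving, s(m) = m³ - 4m² - 4.
Then s(-3) = -67.

-67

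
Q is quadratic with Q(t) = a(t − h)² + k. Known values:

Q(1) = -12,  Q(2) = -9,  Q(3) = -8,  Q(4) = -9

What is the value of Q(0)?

First differences 3, 1, -1; second difference -2 = 2a, so a = -1.
Expanding, the t-coefficient is −2ah = 2h; matching it to the data gives h = 3, and then k = -8.
So Q(t) = -1(t − 3)² − 8.
Q(0) = -1·(-3)² − 8 = -17.

-17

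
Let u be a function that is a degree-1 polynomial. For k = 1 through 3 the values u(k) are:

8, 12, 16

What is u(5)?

24

First differences: 4, 4.
Level-1 differences are constant, so u has degree 1.
Fitting a degree-1 polynomial gives u(k) = 4k + 4.
Then u(5) = 24.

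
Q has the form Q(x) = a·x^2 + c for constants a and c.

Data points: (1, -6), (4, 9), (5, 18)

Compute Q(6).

From Q(1) = -6 and Q(4) = 9: 1a + c = -6 and 16a + c = 9.
Subtracting: 15a = 15, so a = 1; then c = -6 − 1·1 = -7.
So Q(x) = 1x² − 7, and Q(6) = 29.

29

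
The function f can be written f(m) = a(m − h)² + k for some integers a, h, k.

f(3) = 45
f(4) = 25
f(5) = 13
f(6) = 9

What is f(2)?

73

First differences -20, -12, -4; second difference 8 = 2a, so a = 4.
Expanding, the m-coefficient is −2ah = -8h; matching it to the data gives h = 6, and then k = 9.
So f(m) = 4(m − 6)² + 9.
f(2) = 4·(-4)² + 9 = 73.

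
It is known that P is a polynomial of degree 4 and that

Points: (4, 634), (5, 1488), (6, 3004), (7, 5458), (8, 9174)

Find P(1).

4

Write P(m) = am^4 + bm³ + cm² + dm + e; the 5 given values yield a linear system in the 5 coefficients.
Solving, P(m) = 2m^4 + 2m³ - m² + 3m - 2.
Then P(1) = 4.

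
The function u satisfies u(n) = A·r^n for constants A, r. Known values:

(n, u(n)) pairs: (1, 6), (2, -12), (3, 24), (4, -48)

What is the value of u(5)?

96

Consecutive ratio: -12/6 = -2, and 24/(-12) = -2, so r = -2.
Then A·(-2)^1 = 6 gives A = -3, and u(n) = -3·(-2)^n.
u(5) = -3·(-2)^5 = 96.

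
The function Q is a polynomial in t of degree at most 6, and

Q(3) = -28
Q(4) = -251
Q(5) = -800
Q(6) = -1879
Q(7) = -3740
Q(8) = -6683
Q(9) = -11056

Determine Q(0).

5

First differences: -223, -549, -1079, -1861, -2943, -4373. Second differences: -326, -530, -782, -1082, -1430. Third differences: -204, -252, -300, -348. Fourth differences: -48, -48, -48.
Level-4 differences are constant, so Q has degree 4.
Fitting a degree-4 polynomial gives Q(t) = -2t^4 + 2t³ + 7t² + 4t + 5.
Then Q(0) = 5.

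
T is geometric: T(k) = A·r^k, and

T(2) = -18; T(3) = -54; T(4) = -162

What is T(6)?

Consecutive ratio: -54/(-18) = 3, and -162/(-54) = 3, so r = 3.
Then A·3^2 = -18 gives A = -2, and T(k) = -2·3^k.
T(6) = -2·3^6 = -1458.

-1458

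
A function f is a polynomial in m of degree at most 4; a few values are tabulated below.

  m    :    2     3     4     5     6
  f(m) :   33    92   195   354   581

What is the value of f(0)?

Write f(m) = am^4 + bm³ + cm² + dm + e; the 5 given values yield a linear system in the 5 coefficients.
Solving, the leading coefficient vanishes, and f(m) = 2m³ + 4m² + m - 1.
Then f(0) = -1.

-1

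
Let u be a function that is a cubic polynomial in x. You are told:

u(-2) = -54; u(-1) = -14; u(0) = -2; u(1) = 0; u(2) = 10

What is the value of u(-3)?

-140

Write u(x) = ax³ + bx² + cx + d; the 5 given values yield a linear system in the 4 coefficients.
Solving, u(x) = 3x³ - 5x² + 4x - 2.
Then u(-3) = -140.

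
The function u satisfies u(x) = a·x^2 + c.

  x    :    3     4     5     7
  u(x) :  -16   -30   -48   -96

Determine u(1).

0

From u(3) = -16 and u(4) = -30: 9a + c = -16 and 16a + c = -30.
Subtracting: 7a = -14, so a = -2; then c = -16 − (-2)·9 = 2.
So u(x) = -2x² + 2, and u(1) = 0.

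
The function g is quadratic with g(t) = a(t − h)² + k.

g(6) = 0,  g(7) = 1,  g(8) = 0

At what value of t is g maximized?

First differences 1, -1; second difference -2 = 2a, so a = -1.
Expanding, the t-coefficient is −2ah = 2h; matching it to the data gives h = 7, and then k = 1.
So g(t) = -1(t − 7)² + 1.
Hence h = 7.

7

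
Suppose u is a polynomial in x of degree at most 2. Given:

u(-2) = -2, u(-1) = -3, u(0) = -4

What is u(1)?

First differences: -1, -1.
Level-1 differences are constant, so u has degree 1.
Fitting a degree-1 polynomial gives u(x) = -x - 4.
Then u(1) = -5.

-5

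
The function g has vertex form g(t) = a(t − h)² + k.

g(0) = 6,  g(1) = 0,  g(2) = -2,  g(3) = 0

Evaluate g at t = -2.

30

First differences -6, -2, 2; second difference 4 = 2a, so a = 2.
Expanding, the t-coefficient is −2ah = -4h; matching it to the data gives h = 2, and then k = -2.
So g(t) = 2(t − 2)² − 2.
g(-2) = 2·(-4)² − 2 = 30.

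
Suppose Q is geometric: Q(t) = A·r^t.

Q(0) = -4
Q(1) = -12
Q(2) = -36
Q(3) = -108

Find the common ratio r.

Consecutive ratio: -12/(-4) = 3, and -36/(-12) = 3, so r = 3.
Then A·3^0 = -4 gives A = -4, and Q(t) = -4·3^t.

3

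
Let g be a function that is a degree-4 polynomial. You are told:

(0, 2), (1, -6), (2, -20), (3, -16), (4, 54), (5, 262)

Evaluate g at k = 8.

2794

First differences: -8, -14, 4, 70, 208. Second differences: -6, 18, 66, 138. Third differences: 24, 48, 72. Fourth differences: 24, 24.
Level-4 differences are constant, so g has degree 4.
Fitting a degree-4 polynomial gives g(k) = k^4 - 2k³ - 4k² - 3k + 2.
Then g(8) = 2794.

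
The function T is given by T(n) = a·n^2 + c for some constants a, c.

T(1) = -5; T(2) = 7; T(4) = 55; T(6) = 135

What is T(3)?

27

From T(1) = -5 and T(2) = 7: 1a + c = -5 and 4a + c = 7.
Subtracting: 3a = 12, so a = 4; then c = -5 − 4·1 = -9.
So T(n) = 4n² − 9, and T(3) = 27.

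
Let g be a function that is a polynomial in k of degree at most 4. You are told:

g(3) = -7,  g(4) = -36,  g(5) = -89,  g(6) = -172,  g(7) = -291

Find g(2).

4

Write g(k) = ak^4 + bk³ + ck² + dk + e; the 5 given values yield a linear system in the 5 coefficients.
Solving, the leading coefficient vanishes, and g(k) = -k³ + 8k - 4.
Then g(2) = 4.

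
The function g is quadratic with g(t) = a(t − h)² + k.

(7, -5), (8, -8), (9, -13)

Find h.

6

First differences -3, -5; second difference -2 = 2a, so a = -1.
Expanding, the t-coefficient is −2ah = 2h; matching it to the data gives h = 6, and then k = -4.
So g(t) = -1(t − 6)² − 4.
Hence h = 6.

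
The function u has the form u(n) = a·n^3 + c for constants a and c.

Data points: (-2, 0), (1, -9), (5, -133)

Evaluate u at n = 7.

-351

From u(-2) = 0 and u(1) = -9: -8a + c = 0 and 1a + c = -9.
Subtracting: 9a = -9, so a = -1; then c = 0 − (-1)·(-8) = -8.
So u(n) = -1n³ − 8, and u(7) = -351.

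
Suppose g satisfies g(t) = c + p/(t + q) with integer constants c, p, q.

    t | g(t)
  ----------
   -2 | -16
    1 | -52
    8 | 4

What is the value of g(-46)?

-5

(g(t) − c)(t + q) = p for each data point; the three points give a linear system in c and q, then p follows.
Solving: c = -4, q = -2, p = 48, so g(t) = -4 + 48/(t − 2).
Then g(-46) = -4 + 48/(-48) = -5.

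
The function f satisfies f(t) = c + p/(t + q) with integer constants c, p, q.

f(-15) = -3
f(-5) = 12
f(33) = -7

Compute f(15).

(f(t) − c)(t + q) = p for each data point; the three points give a linear system in c and q, then p follows.
Solving: c = -6, q = 3, p = -36, so f(t) = -6 − 36/(t + 3).
Then f(15) = -6 − 36/18 = -8.

-8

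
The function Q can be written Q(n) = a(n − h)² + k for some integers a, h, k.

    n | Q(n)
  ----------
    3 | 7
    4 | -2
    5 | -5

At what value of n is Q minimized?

5

First differences -9, -3; second difference 6 = 2a, so a = 3.
Expanding, the n-coefficient is −2ah = -6h; matching it to the data gives h = 5, and then k = -5.
So Q(n) = 3(n − 5)² − 5.
Hence h = 5.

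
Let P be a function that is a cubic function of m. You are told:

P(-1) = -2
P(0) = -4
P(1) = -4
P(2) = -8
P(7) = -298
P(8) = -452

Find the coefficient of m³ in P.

Write P(m) = am³ + bm² + cm + d; the 6 given values yield a linear system in the 4 coefficients.
Solving, P(m) = -m³ + m² - 4.
The coefficient of m³ is -1.

-1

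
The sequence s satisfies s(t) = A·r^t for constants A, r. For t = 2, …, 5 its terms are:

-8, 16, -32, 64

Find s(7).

256

Consecutive ratio: 16/(-8) = -2, and -32/16 = -2, so r = -2.
Then A·(-2)^2 = -8 gives A = -2, and s(t) = -2·(-2)^t.
s(7) = -2·(-2)^7 = 256.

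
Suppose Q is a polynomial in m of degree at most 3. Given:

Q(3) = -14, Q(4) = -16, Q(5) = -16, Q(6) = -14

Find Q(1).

First differences: -2, 0, 2. Second differences: 2, 2.
Level-2 differences are constant, so Q has degree 2.
Fitting a degree-2 polynomial gives Q(m) = m² - 9m + 4.
Then Q(1) = -4.

-4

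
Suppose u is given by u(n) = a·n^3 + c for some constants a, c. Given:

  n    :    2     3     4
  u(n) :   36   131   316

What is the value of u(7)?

From u(2) = 36 and u(3) = 131: 8a + c = 36 and 27a + c = 131.
Subtracting: 19a = 95, so a = 5; then c = 36 − 5·8 = -4.
So u(n) = 5n³ − 4, and u(7) = 1711.

1711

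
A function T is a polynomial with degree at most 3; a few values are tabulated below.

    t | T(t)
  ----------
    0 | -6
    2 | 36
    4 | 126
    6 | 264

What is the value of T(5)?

189

Write T(t) = at³ + bt² + ct + d; the 4 given values yield a linear system in the 4 coefficients.
Solving, the leading coefficient vanishes, and T(t) = 6t² + 9t - 6.
Then T(5) = 189.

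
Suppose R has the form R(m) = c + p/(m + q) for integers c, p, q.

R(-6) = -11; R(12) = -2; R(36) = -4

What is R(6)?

1

(R(m) − c)(m + q) = p for each data point; the three points give a linear system in c and q, then p follows.
Solving: c = -5, q = 0, p = 36, so R(m) = -5 + 36/(m + 0).
Then R(6) = -5 + 36/6 = 1.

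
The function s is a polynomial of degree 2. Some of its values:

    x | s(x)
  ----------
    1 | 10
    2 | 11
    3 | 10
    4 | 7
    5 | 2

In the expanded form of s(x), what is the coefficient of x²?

First differences: 1, -1, -3, -5. Second differences: -2, -2, -2.
Level-2 differences are constant, so s has degree 2.
Fitting a degree-2 polynomial gives s(x) = -x² + 4x + 7.
The coefficient of x² is -1.

-1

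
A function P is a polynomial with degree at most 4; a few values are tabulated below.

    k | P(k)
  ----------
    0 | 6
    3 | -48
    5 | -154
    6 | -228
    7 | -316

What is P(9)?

Write P(k) = ak^4 + bk³ + ck² + dk + e; the 5 given values yield a linear system in the 5 coefficients.
Solving, the top 2 coefficients vanish, and P(k) = -7k² + 3k + 6.
Then P(9) = -534.

-534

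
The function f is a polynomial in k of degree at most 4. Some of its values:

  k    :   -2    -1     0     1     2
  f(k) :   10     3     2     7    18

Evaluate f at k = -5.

First differences: -7, -1, 5, 11. Second differences: 6, 6, 6.
Level-2 differences are constant, so f has degree 2.
Fitting a degree-2 polynomial gives f(k) = 3k² + 2k + 2.
Then f(-5) = 67.

67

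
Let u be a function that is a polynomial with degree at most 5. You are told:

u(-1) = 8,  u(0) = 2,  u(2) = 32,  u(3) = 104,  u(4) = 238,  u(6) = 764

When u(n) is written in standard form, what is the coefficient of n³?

3

Write u(n) = an^5 + bn^4 + cn³ + dn² + en + p; the 6 given values yield a linear system in the 6 coefficients.
Solving, the top 2 coefficients vanish, and u(n) = 3n³ + 4n² - 5n + 2.
The coefficient of n³ is 3.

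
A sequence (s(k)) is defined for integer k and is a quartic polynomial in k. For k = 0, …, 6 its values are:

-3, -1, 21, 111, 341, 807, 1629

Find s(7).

2951

Write s(k) = ak^4 + bk³ + ck² + dk + e; the 7 given values yield a linear system in the 5 coefficients.
Solving, s(k) = k^4 + 2k³ - 3k² + 2k - 3.
Then s(7) = 2951.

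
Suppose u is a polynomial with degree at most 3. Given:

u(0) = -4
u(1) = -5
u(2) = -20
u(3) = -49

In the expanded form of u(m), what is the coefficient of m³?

0

Write u(m) = am³ + bm² + cm + d; the 4 given values yield a linear system in the 4 coefficients.
Solving, the leading coefficient vanishes, and u(m) = -7m² + 6m - 4.
The coefficient of m³ is 0.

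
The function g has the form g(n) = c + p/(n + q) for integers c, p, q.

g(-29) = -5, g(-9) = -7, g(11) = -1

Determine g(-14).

-6

(g(n) − c)(n + q) = p for each data point; the three points give a linear system in c and q, then p follows.
Solving: c = -4, q = -1, p = 30, so g(n) = -4 + 30/(n − 1).
Then g(-14) = -4 + 30/(-15) = -6.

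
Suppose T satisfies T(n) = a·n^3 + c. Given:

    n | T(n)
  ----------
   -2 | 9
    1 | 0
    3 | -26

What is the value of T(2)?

-7

From T(-2) = 9 and T(1) = 0: -8a + c = 9 and 1a + c = 0.
Subtracting: 9a = -9, so a = -1; then c = 9 − (-1)·(-8) = 1.
So T(n) = -1n³ + 1, and T(2) = -7.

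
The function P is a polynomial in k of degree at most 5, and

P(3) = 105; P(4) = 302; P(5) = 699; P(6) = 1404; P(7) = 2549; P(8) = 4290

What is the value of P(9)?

6807

Write P(k) = ak^5 + bk^4 + ck³ + dk² + ek + p; the 6 given values yield a linear system in the 6 coefficients.
Solving, the leading coefficient vanishes, and P(k) = k^4 + 3k² + k - 6.
Then P(9) = 6807.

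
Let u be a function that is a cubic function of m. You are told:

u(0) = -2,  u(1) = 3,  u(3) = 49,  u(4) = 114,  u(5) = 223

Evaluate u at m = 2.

Write u(m) = am³ + bm² + cm + d; the 5 given values yield a linear system in the 4 coefficients.
Solving, u(m) = 2m³ - 2m² + 5m - 2.
Then u(2) = 16.

16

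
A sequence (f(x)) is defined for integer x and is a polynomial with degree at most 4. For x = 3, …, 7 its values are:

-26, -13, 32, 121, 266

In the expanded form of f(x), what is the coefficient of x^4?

0

First differences: 13, 45, 89, 145. Second differences: 32, 44, 56. Third differences: 12, 12.
Level-3 differences are constant, so f has degree 3.
Fitting a degree-3 polynomial gives f(x) = 2x³ - 8x² - 5x + 7.
The coefficient of x^4 is 0.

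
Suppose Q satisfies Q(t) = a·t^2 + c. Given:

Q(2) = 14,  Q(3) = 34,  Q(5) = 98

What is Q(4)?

From Q(2) = 14 and Q(3) = 34: 4a + c = 14 and 9a + c = 34.
Subtracting: 5a = 20, so a = 4; then c = 14 − 4·4 = -2.
So Q(t) = 4t² − 2, and Q(4) = 62.

62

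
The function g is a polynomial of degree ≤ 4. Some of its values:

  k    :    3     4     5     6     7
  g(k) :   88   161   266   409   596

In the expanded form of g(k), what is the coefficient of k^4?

Write g(k) = ak^4 + bk³ + ck² + dk + e; the 5 given values yield a linear system in the 5 coefficients.
Solving, the leading coefficient vanishes, and g(k) = k³ + 4k² + 8k + 1.
The coefficient of k^4 is 0.

0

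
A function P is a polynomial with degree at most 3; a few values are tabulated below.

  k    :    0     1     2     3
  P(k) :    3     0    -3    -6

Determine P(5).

First differences: -3, -3, -3.
Level-1 differences are constant, so P has degree 1.
Fitting a degree-1 polynomial gives P(k) = -3k + 3.
Then P(5) = -12.

-12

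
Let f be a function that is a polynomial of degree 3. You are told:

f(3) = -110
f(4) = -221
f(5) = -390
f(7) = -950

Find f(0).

Write f(m) = am³ + bm² + cm + d; the 4 given values yield a linear system in the 4 coefficients.
Solving, f(m) = -2m³ - 5m² - 2m - 5.
Then f(0) = -5.

-5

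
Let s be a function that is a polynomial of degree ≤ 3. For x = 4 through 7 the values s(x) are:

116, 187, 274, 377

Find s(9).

Write s(x) = ax³ + bx² + cx + d; the 4 given values yield a linear system in the 4 coefficients.
Solving, the leading coefficient vanishes, and s(x) = 8x² - x - 8.
Then s(9) = 631.

631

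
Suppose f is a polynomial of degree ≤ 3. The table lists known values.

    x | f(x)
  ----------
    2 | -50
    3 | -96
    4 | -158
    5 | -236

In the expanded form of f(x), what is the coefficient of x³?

Write f(x) = ax³ + bx² + cx + d; the 4 given values yield a linear system in the 4 coefficients.
Solving, the leading coefficient vanishes, and f(x) = -8x² - 6x - 6.
The coefficient of x³ is 0.

0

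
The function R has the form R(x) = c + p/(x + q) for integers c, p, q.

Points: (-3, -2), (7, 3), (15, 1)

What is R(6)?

(R(x) − c)(x + q) = p for each data point; the three points give a linear system in c and q, then p follows.
Solving: c = 0, q = -3, p = 12, so R(x) = 12/(x − 3).
Then R(6) = 0 + 12/3 = 4.

4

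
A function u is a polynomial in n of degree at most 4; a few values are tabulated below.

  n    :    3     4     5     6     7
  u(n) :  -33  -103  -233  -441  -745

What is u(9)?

-1713

First differences: -70, -130, -208, -304. Second differences: -60, -78, -96. Third differences: -18, -18.
Level-3 differences are constant, so u has degree 3.
Fitting a degree-3 polynomial gives u(n) = -3n³ + 6n² - n - 3.
Then u(9) = -1713.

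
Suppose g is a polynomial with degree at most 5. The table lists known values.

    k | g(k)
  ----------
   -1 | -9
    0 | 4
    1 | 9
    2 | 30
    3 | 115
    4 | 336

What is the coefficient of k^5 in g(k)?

0

First differences: 13, 5, 21, 85, 221. Second differences: -8, 16, 64, 136. Third differences: 24, 48, 72. Fourth differences: 24, 24.
Level-4 differences are constant, so g has degree 4.
Fitting a degree-4 polynomial gives g(k) = k^4 + 2k³ - 5k² + 7k + 4.
The coefficient of k^5 is 0.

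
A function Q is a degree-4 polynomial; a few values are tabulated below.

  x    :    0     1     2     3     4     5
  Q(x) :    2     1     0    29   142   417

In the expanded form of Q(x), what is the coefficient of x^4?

1

First differences: -1, -1, 29, 113, 275. Second differences: 0, 30, 84, 162. Third differences: 30, 54, 78. Fourth differences: 24, 24.
Level-4 differences are constant, so Q has degree 4.
Fitting a degree-4 polynomial gives Q(x) = x^4 - x³ - 4x² + 3x + 2.
The coefficient of x^4 is 1.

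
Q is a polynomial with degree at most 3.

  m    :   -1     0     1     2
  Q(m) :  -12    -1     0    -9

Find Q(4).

Write Q(m) = am³ + bm² + cm + d; the 4 given values yield a linear system in the 4 coefficients.
Solving, the leading coefficient vanishes, and Q(m) = -5m² + 6m - 1.
Then Q(4) = -57.

-57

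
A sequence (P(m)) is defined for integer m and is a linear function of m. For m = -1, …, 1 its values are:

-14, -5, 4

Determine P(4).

31

Write P(m) = am + b; the 3 given values yield a linear system in the 2 coefficients.
Solving, P(m) = 9m - 5.
Then P(4) = 31.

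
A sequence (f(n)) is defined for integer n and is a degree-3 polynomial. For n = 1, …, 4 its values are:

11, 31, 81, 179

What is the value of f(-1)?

Write f(n) = an³ + bn² + cn + d; the 4 given values yield a linear system in the 4 coefficients.
Solving, f(n) = 3n³ - 3n² + 8n + 3.
Then f(-1) = -11.

-11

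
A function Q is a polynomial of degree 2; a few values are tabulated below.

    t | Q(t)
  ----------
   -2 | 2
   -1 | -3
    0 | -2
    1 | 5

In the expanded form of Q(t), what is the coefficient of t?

Write Q(t) = at² + bt + c; the 4 given values yield a linear system in the 3 coefficients.
Solving, Q(t) = 3t² + 4t - 2.
The coefficient of t is 4.

4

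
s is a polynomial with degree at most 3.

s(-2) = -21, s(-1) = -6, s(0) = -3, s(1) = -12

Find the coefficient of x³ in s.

Write s(x) = ax³ + bx² + cx + d; the 4 given values yield a linear system in the 4 coefficients.
Solving, the leading coefficient vanishes, and s(x) = -6x² - 3x - 3.
The coefficient of x³ is 0.

0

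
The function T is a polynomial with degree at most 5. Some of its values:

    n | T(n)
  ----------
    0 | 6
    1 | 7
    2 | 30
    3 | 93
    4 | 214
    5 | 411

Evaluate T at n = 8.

1638

First differences: 1, 23, 63, 121, 197. Second differences: 22, 40, 58, 76. Third differences: 18, 18, 18.
Level-3 differences are constant, so T has degree 3.
Fitting a degree-3 polynomial gives T(n) = 3n³ + 2n² - 4n + 6.
Then T(8) = 1638.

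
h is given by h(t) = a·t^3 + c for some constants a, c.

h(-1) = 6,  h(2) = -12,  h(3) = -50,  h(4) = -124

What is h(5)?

-246

From h(-1) = 6 and h(2) = -12: -1a + c = 6 and 8a + c = -12.
Subtracting: 9a = -18, so a = -2; then c = 6 − (-2)·(-1) = 4.
So h(t) = -2t³ + 4, and h(5) = -246.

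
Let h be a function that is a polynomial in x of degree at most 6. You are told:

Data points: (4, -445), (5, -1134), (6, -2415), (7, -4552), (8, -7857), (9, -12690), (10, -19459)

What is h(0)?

First differences: -689, -1281, -2137, -3305, -4833, -6769. Second differences: -592, -856, -1168, -1528, -1936. Third differences: -264, -312, -360, -408. Fourth differences: -48, -48, -48.
Level-4 differences are constant, so h has degree 4.
Fitting a degree-4 polynomial gives h(x) = -2x^4 + 6x² - 5x - 9.
The constant term is h(0) = -9.

-9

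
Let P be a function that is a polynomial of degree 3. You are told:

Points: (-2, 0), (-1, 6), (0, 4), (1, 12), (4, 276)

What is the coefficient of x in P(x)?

Write P(x) = ax³ + bx² + cx + d; the 5 given values yield a linear system in the 4 coefficients.
Solving, P(x) = 3x³ + 5x² + 4.
The coefficient of x is 0.

0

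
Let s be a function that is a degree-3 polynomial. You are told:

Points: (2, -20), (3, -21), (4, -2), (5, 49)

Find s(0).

Write s(n) = an³ + bn² + cn + d; the 4 given values yield a linear system in the 4 coefficients.
Solving, s(n) = 2n³ - 8n² + n - 6.
Then s(0) = -6.

-6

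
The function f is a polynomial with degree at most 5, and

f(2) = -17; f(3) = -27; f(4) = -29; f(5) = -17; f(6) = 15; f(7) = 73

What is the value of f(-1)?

1

First differences: -10, -2, 12, 32, 58. Second differences: 8, 14, 20, 26. Third differences: 6, 6, 6.
Level-3 differences are constant, so f has degree 3.
Fitting a degree-3 polynomial gives f(m) = m³ - 5m² - 4m + 3.
Then f(-1) = 1.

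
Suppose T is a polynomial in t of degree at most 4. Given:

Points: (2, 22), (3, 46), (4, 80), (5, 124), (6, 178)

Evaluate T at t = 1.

First differences: 24, 34, 44, 54. Second differences: 10, 10, 10.
Level-2 differences are constant, so T has degree 2.
Fitting a degree-2 polynomial gives T(t) = 5t² - t + 4.
Then T(1) = 8.

8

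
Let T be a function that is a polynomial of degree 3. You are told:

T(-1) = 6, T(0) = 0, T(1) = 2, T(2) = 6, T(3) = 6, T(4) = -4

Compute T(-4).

132

First differences: -6, 2, 4, 0, -10. Second differences: 8, 2, -4, -10. Third differences: -6, -6, -6.
Level-3 differences are constant, so T has degree 3.
Fitting a degree-3 polynomial gives T(k) = -k³ + 4k² - k.
Then T(-4) = 132.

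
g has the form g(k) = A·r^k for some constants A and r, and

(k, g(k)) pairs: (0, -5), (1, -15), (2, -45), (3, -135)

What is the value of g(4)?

-405

Consecutive ratio: -15/(-5) = 3, and -45/(-15) = 3, so r = 3.
Then A·3^0 = -5 gives A = -5, and g(k) = -5·3^k.
g(4) = -5·3^4 = -405.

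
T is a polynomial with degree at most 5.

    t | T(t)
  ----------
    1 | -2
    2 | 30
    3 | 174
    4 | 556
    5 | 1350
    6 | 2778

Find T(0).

0

First differences: 32, 144, 382, 794, 1428. Second differences: 112, 238, 412, 634. Third differences: 126, 174, 222. Fourth differences: 48, 48.
Level-4 differences are constant, so T has degree 4.
Fitting a degree-4 polynomial gives T(t) = 2t^4 + t³ - 5t.
Then T(0) = 0.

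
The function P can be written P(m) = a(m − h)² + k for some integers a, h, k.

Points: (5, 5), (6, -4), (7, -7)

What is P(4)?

First differences -9, -3; second difference 6 = 2a, so a = 3.
Expanding, the m-coefficient is −2ah = -6h; matching it to the data gives h = 7, and then k = -7.
So P(m) = 3(m − 7)² − 7.
P(4) = 3·(-3)² − 7 = 20.

20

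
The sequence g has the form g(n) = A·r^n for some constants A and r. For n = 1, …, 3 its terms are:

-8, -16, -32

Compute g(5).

-128

Consecutive ratio: -16/(-8) = 2, and -32/(-16) = 2, so r = 2.
Then A·2^1 = -8 gives A = -4, and g(n) = -4·2^n.
g(5) = -4·2^5 = -128.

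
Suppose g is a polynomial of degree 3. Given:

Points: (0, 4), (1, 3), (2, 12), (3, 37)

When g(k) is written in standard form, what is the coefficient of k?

-4

Write g(k) = ak³ + bk² + ck + d; the 4 given values yield a linear system in the 4 coefficients.
Solving, g(k) = k³ + 2k² - 4k + 4.
The coefficient of k is -4.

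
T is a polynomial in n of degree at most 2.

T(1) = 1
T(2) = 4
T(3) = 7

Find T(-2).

-8

First differences: 3, 3.
Level-1 differences are constant, so T has degree 1.
Fitting a degree-1 polynomial gives T(n) = 3n - 2.
Then T(-2) = -8.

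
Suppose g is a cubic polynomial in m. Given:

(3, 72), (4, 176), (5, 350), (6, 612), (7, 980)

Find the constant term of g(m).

Write g(m) = am³ + bm² + cm + d; the 5 given values yield a linear system in the 4 coefficients.
Solving, g(m) = 3m³ - m².
The constant term is g(0) = 0.

0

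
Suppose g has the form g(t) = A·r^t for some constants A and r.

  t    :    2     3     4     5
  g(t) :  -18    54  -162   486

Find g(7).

Consecutive ratio: 54/(-18) = -3, and -162/54 = -3, so r = -3.
Then A·(-3)^2 = -18 gives A = -2, and g(t) = -2·(-3)^t.
g(7) = -2·(-3)^7 = 4374.

4374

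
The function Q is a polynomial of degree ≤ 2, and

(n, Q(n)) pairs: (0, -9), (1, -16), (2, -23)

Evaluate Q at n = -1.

-2

First differences: -7, -7.
Level-1 differences are constant, so Q has degree 1.
Fitting a degree-1 polynomial gives Q(n) = -7n - 9.
Then Q(-1) = -2.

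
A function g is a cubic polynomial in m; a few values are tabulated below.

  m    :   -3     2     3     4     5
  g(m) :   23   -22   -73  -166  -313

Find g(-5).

Write g(m) = am³ + bm² + cm + d; the 5 given values yield a linear system in the 4 coefficients.
Solving, g(m) = -2m³ - 3m² + 2m + 2.
Then g(-5) = 167.

167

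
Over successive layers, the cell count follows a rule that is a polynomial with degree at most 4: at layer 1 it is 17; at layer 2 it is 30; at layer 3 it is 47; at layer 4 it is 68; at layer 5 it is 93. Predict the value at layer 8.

192

Write the value at k as s(k).
Write s(k) = ak^4 + bk³ + ck² + dk + e; the 5 given values yield a linear system in the 5 coefficients.
Solving, the top 2 coefficients vanish, and s(k) = 2k² + 7k + 8.
Then s(8) = 192.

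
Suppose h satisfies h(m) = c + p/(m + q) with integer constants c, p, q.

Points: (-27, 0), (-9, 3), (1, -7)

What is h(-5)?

11

(h(m) − c)(m + q) = p for each data point; the three points give a linear system in c and q, then p follows.
Solving: c = -1, q = 3, p = -24, so h(m) = -1 − 24/(m + 3).
Then h(-5) = -1 − 24/(-2) = 11.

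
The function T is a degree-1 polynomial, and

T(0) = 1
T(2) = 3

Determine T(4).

5

Write T(m) = am + b; the 2 given values yield a linear system in the 2 coefficients.
Solving, T(m) = m + 1.
Then T(4) = 5.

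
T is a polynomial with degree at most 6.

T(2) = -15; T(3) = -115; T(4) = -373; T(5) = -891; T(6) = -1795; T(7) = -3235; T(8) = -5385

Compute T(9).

Write T(m) = am^6 + bm^5 + cm^4 + dm³ + em² + pm + q; the 7 given values yield a linear system in the 7 coefficients.
Solving, the top 2 coefficients vanish, and T(m) = -m^4 - 3m³ + 3m² + 7m - 1.
Then T(9) = -8443.

-8443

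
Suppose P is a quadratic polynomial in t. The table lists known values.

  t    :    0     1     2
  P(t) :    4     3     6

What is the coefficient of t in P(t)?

Write P(t) = at² + bt + c; the 3 given values yield a linear system in the 3 coefficients.
Solving, P(t) = 2t² - 3t + 4.
The coefficient of t is -3.

-3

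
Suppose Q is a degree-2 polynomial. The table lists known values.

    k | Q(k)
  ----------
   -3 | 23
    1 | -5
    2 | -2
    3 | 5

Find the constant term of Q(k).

Write Q(k) = ak² + bk + c; the 4 given values yield a linear system in the 3 coefficients.
Solving, Q(k) = 2k² - 3k - 4.
The constant term is Q(0) = -4.

-4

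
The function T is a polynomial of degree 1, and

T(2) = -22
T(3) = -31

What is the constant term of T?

-4

Write T(k) = ak + b; the 2 given values yield a linear system in the 2 coefficients.
Solving, T(k) = -9k - 4.
The constant term is T(0) = -4.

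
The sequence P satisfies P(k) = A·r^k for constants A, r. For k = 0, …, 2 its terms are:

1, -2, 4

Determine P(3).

Consecutive ratio: -2/1 = -2, and 4/(-2) = -2, so r = -2.
Then A·(-2)^0 = 1 gives A = 1, and P(k) = 1·(-2)^k.
P(3) = 1·(-2)^3 = -8.

-8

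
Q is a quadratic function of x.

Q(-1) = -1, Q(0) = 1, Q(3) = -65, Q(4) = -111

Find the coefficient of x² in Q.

Write Q(x) = ax² + bx + c; the 4 given values yield a linear system in the 3 coefficients.
Solving, Q(x) = -6x² - 4x + 1.
The coefficient of x² is -6.

-6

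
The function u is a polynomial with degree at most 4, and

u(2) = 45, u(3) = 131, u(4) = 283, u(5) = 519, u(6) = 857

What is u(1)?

First differences: 86, 152, 236, 338. Second differences: 66, 84, 102. Third differences: 18, 18.
Level-3 differences are constant, so u has degree 3.
Fitting a degree-3 polynomial gives u(t) = 3t³ + 6t² - t - 1.
Then u(1) = 7.

7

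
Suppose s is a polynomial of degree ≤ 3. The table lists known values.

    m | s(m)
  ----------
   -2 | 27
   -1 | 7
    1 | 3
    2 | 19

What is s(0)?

Write s(m) = am³ + bm² + cm + d; the 4 given values yield a linear system in the 4 coefficients.
Solving, the leading coefficient vanishes, and s(m) = 6m² - 2m - 1.
Then s(0) = -1.

-1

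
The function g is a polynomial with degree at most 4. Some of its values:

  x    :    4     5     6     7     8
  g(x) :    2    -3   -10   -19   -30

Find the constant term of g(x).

2

Write g(x) = ax^4 + bx³ + cx² + dx + e; the 5 given values yield a linear system in the 5 coefficients.
Solving, the top 2 coefficients vanish, and g(x) = -x² + 4x + 2.
The constant term is g(0) = 2.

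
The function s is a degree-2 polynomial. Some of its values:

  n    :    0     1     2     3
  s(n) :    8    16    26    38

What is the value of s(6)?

86

First differences: 8, 10, 12. Second differences: 2, 2.
Level-2 differences are constant, so s has degree 2.
Fitting a degree-2 polynomial gives s(n) = n² + 7n + 8.
Then s(6) = 86.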